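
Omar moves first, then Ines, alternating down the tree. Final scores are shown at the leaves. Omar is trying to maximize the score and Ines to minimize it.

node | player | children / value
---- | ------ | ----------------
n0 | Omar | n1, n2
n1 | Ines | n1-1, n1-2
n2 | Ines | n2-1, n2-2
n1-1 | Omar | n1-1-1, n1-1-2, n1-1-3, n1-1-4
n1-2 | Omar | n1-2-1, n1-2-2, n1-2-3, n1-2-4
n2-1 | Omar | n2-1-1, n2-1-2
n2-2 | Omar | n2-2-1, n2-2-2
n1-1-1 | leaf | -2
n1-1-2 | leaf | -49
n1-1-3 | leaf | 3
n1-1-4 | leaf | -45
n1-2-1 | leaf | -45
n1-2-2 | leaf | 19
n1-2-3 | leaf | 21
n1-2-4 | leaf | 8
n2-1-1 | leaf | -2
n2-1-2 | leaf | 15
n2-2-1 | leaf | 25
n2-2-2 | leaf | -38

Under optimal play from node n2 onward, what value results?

n2-1 (Omar): max(-2, 15) = 15
n2-2 (Omar): max(25, -38) = 25
n2 (Ines): min(15, 25) = 15

15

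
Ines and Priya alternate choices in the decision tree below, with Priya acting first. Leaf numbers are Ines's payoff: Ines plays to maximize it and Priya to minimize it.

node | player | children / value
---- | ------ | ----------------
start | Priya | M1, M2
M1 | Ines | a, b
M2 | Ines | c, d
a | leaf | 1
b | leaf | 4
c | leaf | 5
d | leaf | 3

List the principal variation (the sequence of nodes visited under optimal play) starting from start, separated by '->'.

start -> M1 -> b

M1 (Ines): max(1, 4) = 4
M2 (Ines): max(5, 3) = 5
start (Priya): min(4, 5) = 4
At start, Priya picks M1 (lowest: 4).
At M1, Ines picks b (highest: 4).
Terminal value 4.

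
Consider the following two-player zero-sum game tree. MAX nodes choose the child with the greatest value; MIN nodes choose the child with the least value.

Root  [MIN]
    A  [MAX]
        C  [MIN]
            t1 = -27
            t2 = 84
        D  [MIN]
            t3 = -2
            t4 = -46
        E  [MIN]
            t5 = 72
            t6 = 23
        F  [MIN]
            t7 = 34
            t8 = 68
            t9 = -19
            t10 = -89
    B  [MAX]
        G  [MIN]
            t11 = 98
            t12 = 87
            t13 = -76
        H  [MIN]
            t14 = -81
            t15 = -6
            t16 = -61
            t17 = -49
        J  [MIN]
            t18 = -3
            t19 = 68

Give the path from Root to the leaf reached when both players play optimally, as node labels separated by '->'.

Root -> B -> J -> t18

C (MIN): min(-27, 84) = -27
D (MIN): min(-2, -46) = -46
E (MIN): min(72, 23) = 23
F (MIN): min(34, 68, -19, -89) = -89
A (MAX): max(-27, -46, 23, -89) = 23
G (MIN): min(98, 87, -76) = -76
H (MIN): min(-81, -6, -61, -49) = -81
J (MIN): min(-3, 68) = -3
B (MAX): max(-76, -81, -3) = -3
Root (MIN): min(23, -3) = -3
At Root, MIN picks B (lowest: -3).
At B, MAX picks J (highest: -3).
At J, MIN picks t18 (lowest: -3).
Terminal value -3.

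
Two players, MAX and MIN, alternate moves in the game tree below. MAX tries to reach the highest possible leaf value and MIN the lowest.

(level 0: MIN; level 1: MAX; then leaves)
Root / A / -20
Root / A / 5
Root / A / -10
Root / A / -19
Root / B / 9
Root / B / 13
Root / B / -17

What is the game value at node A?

5

A (MAX): max(-20, 5, -10, -19) = 5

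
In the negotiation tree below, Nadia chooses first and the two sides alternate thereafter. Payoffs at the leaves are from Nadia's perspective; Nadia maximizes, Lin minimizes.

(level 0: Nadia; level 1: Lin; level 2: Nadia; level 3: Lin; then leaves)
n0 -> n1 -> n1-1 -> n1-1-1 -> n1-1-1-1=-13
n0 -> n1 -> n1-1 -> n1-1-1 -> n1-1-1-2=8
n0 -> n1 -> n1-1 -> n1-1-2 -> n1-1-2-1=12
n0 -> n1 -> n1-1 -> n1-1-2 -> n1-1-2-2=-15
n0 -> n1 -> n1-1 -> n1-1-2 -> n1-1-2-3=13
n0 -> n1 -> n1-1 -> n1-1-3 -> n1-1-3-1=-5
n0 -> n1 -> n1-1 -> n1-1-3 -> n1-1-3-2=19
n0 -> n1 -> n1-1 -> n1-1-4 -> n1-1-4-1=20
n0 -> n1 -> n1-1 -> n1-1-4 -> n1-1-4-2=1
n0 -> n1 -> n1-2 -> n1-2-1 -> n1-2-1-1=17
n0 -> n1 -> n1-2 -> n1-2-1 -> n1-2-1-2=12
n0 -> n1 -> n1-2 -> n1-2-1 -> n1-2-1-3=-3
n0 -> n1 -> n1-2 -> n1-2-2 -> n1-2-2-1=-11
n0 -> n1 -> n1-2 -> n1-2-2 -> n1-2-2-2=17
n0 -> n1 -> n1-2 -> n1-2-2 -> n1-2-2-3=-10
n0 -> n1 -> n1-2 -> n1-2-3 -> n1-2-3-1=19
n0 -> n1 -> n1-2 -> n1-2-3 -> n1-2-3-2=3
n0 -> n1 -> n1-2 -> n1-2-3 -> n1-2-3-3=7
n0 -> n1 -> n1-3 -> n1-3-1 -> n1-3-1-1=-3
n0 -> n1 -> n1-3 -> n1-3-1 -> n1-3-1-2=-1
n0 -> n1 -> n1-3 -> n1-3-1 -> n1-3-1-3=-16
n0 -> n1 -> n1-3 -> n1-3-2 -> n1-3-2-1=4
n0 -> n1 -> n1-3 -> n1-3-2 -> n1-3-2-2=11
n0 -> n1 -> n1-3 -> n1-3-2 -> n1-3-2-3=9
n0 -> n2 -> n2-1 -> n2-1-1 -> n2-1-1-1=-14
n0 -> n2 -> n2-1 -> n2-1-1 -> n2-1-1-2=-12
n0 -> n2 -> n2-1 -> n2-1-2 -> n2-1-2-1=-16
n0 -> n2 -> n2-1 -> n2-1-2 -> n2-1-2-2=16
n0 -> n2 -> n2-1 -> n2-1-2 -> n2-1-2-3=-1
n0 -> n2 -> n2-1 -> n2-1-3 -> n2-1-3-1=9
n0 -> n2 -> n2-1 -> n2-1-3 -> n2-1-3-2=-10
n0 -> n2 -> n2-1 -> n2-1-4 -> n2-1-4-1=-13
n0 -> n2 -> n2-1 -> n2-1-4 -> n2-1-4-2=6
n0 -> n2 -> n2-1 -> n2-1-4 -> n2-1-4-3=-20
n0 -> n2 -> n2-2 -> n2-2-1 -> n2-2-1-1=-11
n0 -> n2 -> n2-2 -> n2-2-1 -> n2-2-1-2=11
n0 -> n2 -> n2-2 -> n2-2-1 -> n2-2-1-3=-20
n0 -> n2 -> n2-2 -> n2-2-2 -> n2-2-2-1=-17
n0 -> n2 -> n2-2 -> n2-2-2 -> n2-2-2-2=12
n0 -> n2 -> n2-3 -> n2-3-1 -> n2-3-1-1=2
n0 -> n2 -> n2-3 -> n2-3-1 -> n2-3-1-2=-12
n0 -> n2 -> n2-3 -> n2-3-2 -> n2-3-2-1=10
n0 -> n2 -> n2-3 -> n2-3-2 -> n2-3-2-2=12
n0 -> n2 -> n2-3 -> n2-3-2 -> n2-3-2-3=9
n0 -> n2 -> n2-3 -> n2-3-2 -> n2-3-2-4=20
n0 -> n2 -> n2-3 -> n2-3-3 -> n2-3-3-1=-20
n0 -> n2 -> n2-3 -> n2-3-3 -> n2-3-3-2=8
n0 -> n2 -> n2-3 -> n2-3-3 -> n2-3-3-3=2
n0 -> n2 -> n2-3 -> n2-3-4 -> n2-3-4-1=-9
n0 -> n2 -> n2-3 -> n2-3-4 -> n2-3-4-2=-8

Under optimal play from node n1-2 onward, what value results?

n1-2-1 (Lin): min(17, 12, -3) = -3
n1-2-2 (Lin): min(-11, 17, -10) = -11
n1-2-3 (Lin): min(19, 3, 7) = 3
n1-2 (Nadia): max(-3, -11, 3) = 3

3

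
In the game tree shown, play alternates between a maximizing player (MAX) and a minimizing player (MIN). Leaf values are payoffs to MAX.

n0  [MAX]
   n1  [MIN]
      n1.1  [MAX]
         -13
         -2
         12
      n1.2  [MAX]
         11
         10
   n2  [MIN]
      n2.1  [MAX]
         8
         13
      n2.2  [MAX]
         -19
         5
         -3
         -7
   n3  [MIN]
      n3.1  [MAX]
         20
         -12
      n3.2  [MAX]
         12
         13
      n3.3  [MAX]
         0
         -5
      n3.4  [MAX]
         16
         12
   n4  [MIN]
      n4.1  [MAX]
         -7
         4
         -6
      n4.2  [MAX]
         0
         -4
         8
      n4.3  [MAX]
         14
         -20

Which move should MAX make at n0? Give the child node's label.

n1.1 (MAX): max(-13, -2, 12) = 12
n1.2 (MAX): max(11, 10) = 11
n1 (MIN): min(12, 11) = 11
n2.1 (MAX): max(8, 13) = 13
n2.2 (MAX): max(-19, 5, -3, -7) = 5
n2 (MIN): min(13, 5) = 5
n3.1 (MAX): max(20, -12) = 20
n3.2 (MAX): max(12, 13) = 13
n3.3 (MAX): max(0, -5) = 0
n3.4 (MAX): max(16, 12) = 16
n3 (MIN): min(20, 13, 0, 16) = 0
n4.1 (MAX): max(-7, 4, -6) = 4
n4.2 (MAX): max(0, -4, 8) = 8
n4.3 (MAX): max(14, -20) = 14
n4 (MIN): min(4, 8, 14) = 4
n0 (MAX): max(11, 5, 0, 4) = 11
MAX at n0 wants the highest of {n1=11, n2=5, n3=0, n4=4}, so chooses n1.

n1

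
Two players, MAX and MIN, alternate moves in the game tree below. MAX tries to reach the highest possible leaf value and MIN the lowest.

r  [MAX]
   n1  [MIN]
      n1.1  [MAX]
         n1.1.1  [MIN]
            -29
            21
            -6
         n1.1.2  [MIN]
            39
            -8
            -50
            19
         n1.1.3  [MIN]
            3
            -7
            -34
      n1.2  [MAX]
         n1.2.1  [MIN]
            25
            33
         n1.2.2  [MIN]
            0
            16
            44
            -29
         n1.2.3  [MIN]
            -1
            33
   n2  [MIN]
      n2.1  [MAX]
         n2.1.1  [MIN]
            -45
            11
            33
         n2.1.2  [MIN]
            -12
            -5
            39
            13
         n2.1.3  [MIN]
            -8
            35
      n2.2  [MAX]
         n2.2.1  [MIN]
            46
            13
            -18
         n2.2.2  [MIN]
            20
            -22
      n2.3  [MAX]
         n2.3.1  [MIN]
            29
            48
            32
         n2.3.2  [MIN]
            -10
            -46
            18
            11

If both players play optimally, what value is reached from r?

-18

n1.1.1 (MIN): min(-29, 21, -6) = -29
n1.1.2 (MIN): min(39, -8, -50, 19) = -50
n1.1.3 (MIN): min(3, -7, -34) = -34
n1.1 (MAX): max(-29, -50, -34) = -29
n1.2.1 (MIN): min(25, 33) = 25
n1.2.2 (MIN): min(0, 16, 44, -29) = -29
n1.2.3 (MIN): min(-1, 33) = -1
n1.2 (MAX): max(25, -29, -1) = 25
n1 (MIN): min(-29, 25) = -29
n2.1.1 (MIN): min(-45, 11, 33) = -45
n2.1.2 (MIN): min(-12, -5, 39, 13) = -12
n2.1.3 (MIN): min(-8, 35) = -8
n2.1 (MAX): max(-45, -12, -8) = -8
n2.2.1 (MIN): min(46, 13, -18) = -18
n2.2.2 (MIN): min(20, -22) = -22
n2.2 (MAX): max(-18, -22) = -18
n2.3.1 (MIN): min(29, 48, 32) = 29
n2.3.2 (MIN): min(-10, -46, 18, 11) = -46
n2.3 (MAX): max(29, -46) = 29
n2 (MIN): min(-8, -18, 29) = -18
r (MAX): max(-29, -18) = -18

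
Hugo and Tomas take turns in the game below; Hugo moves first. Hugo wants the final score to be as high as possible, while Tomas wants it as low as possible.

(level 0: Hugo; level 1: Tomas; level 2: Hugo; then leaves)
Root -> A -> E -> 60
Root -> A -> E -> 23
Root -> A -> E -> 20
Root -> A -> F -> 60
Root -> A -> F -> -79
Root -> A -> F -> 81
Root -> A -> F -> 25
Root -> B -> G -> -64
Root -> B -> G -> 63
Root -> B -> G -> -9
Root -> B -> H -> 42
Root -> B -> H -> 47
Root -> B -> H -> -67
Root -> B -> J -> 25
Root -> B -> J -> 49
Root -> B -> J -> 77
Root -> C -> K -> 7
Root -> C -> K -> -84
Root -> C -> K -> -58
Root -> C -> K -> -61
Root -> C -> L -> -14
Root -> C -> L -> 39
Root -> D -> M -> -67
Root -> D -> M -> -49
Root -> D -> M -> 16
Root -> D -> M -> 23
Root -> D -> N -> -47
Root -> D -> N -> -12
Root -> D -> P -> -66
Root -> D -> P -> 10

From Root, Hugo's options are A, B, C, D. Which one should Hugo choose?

E (Hugo): max(60, 23, 20) = 60
F (Hugo): max(60, -79, 81, 25) = 81
A (Tomas): min(60, 81) = 60
G (Hugo): max(-64, 63, -9) = 63
H (Hugo): max(42, 47, -67) = 47
J (Hugo): max(25, 49, 77) = 77
B (Tomas): min(63, 47, 77) = 47
K (Hugo): max(7, -84, -58, -61) = 7
L (Hugo): max(-14, 39) = 39
C (Tomas): min(7, 39) = 7
M (Hugo): max(-67, -49, 16, 23) = 23
N (Hugo): max(-47, -12) = -12
P (Hugo): max(-66, 10) = 10
D (Tomas): min(23, -12, 10) = -12
Root (Hugo): max(60, 47, 7, -12) = 60
Hugo at Root wants the highest of {A=60, B=47, C=7, D=-12}, so chooses A.

A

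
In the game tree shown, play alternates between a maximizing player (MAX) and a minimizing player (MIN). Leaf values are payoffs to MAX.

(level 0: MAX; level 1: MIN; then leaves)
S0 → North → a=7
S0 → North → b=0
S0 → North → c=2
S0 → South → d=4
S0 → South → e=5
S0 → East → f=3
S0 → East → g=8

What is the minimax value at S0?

North (MIN): min(7, 0, 2) = 0
South (MIN): min(4, 5) = 4
East (MIN): min(3, 8) = 3
S0 (MAX): max(0, 4, 3) = 4

4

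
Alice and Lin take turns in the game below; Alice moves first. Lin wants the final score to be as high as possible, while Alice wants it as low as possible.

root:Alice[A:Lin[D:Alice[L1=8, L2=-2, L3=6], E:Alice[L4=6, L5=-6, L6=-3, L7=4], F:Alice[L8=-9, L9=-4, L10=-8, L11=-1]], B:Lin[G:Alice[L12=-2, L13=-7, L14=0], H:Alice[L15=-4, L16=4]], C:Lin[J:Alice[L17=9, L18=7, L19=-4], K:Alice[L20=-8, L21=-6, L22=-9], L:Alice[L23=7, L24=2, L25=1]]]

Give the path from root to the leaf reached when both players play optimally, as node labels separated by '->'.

root -> B -> H -> L15

D (Alice): min(8, -2, 6) = -2
E (Alice): min(6, -6, -3, 4) = -6
F (Alice): min(-9, -4, -8, -1) = -9
A (Lin): max(-2, -6, -9) = -2
G (Alice): min(-2, -7, 0) = -7
H (Alice): min(-4, 4) = -4
B (Lin): max(-7, -4) = -4
J (Alice): min(9, 7, -4) = -4
K (Alice): min(-8, -6, -9) = -9
L (Alice): min(7, 2, 1) = 1
C (Lin): max(-4, -9, 1) = 1
root (Alice): min(-2, -4, 1) = -4
At root, Alice picks B (lowest: -4).
At B, Lin picks H (highest: -4).
At H, Alice picks L15 (lowest: -4).
Terminal value -4.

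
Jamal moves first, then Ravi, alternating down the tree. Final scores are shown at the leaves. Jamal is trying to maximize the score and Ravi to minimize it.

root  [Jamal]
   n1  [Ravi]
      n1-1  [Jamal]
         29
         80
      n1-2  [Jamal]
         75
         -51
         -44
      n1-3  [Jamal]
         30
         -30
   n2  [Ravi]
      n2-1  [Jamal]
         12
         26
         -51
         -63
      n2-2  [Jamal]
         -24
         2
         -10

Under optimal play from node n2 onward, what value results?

2

n2-1 (Jamal): max(12, 26, -51, -63) = 26
n2-2 (Jamal): max(-24, 2, -10) = 2
n2 (Ravi): min(26, 2) = 2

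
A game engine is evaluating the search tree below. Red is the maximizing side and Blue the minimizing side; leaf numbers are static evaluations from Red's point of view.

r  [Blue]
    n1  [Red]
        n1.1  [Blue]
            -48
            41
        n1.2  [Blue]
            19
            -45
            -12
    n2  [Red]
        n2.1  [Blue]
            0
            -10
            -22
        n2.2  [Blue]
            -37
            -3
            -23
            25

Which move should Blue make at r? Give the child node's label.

n1

n1.1 (Blue): min(-48, 41) = -48
n1.2 (Blue): min(19, -45, -12) = -45
n1 (Red): max(-48, -45) = -45
n2.1 (Blue): min(0, -10, -22) = -22
n2.2 (Blue): min(-37, -3, -23, 25) = -37
n2 (Red): max(-22, -37) = -22
r (Blue): min(-45, -22) = -45
Blue at r wants the lowest of {n1=-45, n2=-22}, so chooses n1.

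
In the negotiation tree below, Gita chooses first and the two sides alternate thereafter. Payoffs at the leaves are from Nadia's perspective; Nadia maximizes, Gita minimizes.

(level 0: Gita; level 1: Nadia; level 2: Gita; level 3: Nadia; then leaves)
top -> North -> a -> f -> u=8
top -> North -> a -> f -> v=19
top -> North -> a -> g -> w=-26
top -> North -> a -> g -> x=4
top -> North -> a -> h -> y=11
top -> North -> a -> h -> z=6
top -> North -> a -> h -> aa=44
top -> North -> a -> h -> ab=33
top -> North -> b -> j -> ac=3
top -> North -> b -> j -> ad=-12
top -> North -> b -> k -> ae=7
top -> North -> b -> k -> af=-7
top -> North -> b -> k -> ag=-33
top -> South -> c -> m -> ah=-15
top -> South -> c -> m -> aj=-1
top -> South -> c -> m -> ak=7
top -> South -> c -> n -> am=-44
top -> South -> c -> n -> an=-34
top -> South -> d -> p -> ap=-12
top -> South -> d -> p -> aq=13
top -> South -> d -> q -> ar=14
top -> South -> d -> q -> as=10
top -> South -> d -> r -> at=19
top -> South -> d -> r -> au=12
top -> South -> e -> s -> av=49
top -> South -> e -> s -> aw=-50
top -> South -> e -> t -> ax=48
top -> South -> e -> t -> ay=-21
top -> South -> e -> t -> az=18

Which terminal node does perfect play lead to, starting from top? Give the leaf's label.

f (Nadia): max(8, 19) = 19
g (Nadia): max(-26, 4) = 4
h (Nadia): max(11, 6, 44, 33) = 44
a (Gita): min(19, 4, 44) = 4
j (Nadia): max(3, -12) = 3
k (Nadia): max(7, -7, -33) = 7
b (Gita): min(3, 7) = 3
North (Nadia): max(4, 3) = 4
m (Nadia): max(-15, -1, 7) = 7
n (Nadia): max(-44, -34) = -34
c (Gita): min(7, -34) = -34
p (Nadia): max(-12, 13) = 13
q (Nadia): max(14, 10) = 14
r (Nadia): max(19, 12) = 19
d (Gita): min(13, 14, 19) = 13
s (Nadia): max(49, -50) = 49
t (Nadia): max(48, -21, 18) = 48
e (Gita): min(49, 48) = 48
South (Nadia): max(-34, 13, 48) = 48
top (Gita): min(4, 48) = 4
At top, Gita picks North (lowest: 4).
At North, Nadia picks a (highest: 4).
At a, Gita picks g (lowest: 4).
At g, Nadia picks x (highest: 4).
Terminal value 4.

x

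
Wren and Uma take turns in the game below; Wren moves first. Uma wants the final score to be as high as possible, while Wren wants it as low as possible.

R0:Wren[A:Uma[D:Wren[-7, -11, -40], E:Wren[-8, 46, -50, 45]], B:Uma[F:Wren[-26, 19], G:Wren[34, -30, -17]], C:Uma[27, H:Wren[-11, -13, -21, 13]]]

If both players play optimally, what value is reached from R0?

-40

D (Wren): min(-7, -11, -40) = -40
E (Wren): min(-8, 46, -50, 45) = -50
A (Uma): max(-40, -50) = -40
F (Wren): min(-26, 19) = -26
G (Wren): min(34, -30, -17) = -30
B (Uma): max(-26, -30) = -26
H (Wren): min(-11, -13, -21, 13) = -21
C (Uma): max(27, -21) = 27
R0 (Wren): min(-40, -26, 27) = -40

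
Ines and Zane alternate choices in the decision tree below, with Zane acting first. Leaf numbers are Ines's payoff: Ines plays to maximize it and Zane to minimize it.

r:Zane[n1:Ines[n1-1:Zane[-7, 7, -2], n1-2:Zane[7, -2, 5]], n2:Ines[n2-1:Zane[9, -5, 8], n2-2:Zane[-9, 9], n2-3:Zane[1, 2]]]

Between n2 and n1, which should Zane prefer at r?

n2-1 (Zane): min(9, -5, 8) = -5
n2-2 (Zane): min(-9, 9) = -9
n2-3 (Zane): min(1, 2) = 1
n2 (Ines): max(-5, -9, 1) = 1
n1-1 (Zane): min(-7, 7, -2) = -7
n1-2 (Zane): min(7, -2, 5) = -2
n1 (Ines): max(-7, -2) = -2
Zane prefers the lower value; n2=1, n1=-2. n1 is better since -2 < 1.

n1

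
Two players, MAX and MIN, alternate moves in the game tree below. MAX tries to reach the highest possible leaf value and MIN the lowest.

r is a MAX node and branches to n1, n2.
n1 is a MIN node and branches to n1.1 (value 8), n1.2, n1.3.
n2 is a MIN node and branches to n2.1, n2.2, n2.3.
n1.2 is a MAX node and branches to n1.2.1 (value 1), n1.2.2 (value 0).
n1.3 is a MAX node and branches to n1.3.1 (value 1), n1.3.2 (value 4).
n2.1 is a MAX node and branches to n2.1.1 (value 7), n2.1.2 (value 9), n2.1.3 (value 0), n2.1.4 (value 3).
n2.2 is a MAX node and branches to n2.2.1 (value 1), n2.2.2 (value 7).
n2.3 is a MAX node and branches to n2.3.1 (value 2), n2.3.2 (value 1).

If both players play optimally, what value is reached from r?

n1.2 (MAX): max(1, 0) = 1
n1.3 (MAX): max(1, 4) = 4
n1 (MIN): min(8, 1, 4) = 1
n2.1 (MAX): max(7, 9, 0, 3) = 9
n2.2 (MAX): max(1, 7) = 7
n2.3 (MAX): max(2, 1) = 2
n2 (MIN): min(9, 7, 2) = 2
r (MAX): max(1, 2) = 2

2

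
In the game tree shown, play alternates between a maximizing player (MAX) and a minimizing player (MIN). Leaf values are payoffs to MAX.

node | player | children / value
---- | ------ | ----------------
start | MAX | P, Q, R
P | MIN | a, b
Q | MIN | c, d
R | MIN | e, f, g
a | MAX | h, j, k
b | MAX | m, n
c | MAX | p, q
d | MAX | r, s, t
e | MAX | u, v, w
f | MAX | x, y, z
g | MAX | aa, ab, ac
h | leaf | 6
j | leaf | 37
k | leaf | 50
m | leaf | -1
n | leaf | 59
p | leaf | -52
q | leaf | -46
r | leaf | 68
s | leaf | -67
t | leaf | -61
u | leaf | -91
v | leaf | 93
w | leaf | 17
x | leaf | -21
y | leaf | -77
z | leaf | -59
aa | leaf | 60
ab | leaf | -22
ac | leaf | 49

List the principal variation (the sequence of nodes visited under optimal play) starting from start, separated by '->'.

start -> P -> a -> k

a (MAX): max(6, 37, 50) = 50
b (MAX): max(-1, 59) = 59
P (MIN): min(50, 59) = 50
c (MAX): max(-52, -46) = -46
d (MAX): max(68, -67, -61) = 68
Q (MIN): min(-46, 68) = -46
e (MAX): max(-91, 93, 17) = 93
f (MAX): max(-21, -77, -59) = -21
g (MAX): max(60, -22, 49) = 60
R (MIN): min(93, -21, 60) = -21
start (MAX): max(50, -46, -21) = 50
At start, MAX picks P (highest: 50).
At P, MIN picks a (lowest: 50).
At a, MAX picks k (highest: 50).
Terminal value 50.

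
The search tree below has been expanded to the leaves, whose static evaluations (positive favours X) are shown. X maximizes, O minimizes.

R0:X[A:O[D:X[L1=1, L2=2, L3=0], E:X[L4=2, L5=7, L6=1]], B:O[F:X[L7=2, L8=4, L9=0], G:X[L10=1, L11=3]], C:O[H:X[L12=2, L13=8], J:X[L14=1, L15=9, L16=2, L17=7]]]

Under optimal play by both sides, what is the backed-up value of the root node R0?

D (X): max(1, 2, 0) = 2
E (X): max(2, 7, 1) = 7
A (O): min(2, 7) = 2
F (X): max(2, 4, 0) = 4
G (X): max(1, 3) = 3
B (O): min(4, 3) = 3
H (X): max(2, 8) = 8
J (X): max(1, 9, 2, 7) = 9
C (O): min(8, 9) = 8
R0 (X): max(2, 3, 8) = 8

8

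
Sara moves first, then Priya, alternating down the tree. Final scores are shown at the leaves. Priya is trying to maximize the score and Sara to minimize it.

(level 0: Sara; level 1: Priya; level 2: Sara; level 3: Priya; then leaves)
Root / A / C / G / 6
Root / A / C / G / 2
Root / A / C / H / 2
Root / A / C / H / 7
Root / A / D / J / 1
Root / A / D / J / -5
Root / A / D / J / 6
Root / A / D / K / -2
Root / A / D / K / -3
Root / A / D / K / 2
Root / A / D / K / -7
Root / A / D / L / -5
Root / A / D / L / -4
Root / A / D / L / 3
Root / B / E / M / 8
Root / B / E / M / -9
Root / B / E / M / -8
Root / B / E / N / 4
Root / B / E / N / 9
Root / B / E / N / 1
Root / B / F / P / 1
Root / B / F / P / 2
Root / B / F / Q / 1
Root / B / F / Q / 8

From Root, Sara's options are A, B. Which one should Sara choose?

G (Priya): max(6, 2) = 6
H (Priya): max(2, 7) = 7
C (Sara): min(6, 7) = 6
J (Priya): max(1, -5, 6) = 6
K (Priya): max(-2, -3, 2, -7) = 2
L (Priya): max(-5, -4, 3) = 3
D (Sara): min(6, 2, 3) = 2
A (Priya): max(6, 2) = 6
M (Priya): max(8, -9, -8) = 8
N (Priya): max(4, 9, 1) = 9
E (Sara): min(8, 9) = 8
P (Priya): max(1, 2) = 2
Q (Priya): max(1, 8) = 8
F (Sara): min(2, 8) = 2
B (Priya): max(8, 2) = 8
Root (Sara): min(6, 8) = 6
Sara at Root wants the lowest of {A=6, B=8}, so chooses A.

A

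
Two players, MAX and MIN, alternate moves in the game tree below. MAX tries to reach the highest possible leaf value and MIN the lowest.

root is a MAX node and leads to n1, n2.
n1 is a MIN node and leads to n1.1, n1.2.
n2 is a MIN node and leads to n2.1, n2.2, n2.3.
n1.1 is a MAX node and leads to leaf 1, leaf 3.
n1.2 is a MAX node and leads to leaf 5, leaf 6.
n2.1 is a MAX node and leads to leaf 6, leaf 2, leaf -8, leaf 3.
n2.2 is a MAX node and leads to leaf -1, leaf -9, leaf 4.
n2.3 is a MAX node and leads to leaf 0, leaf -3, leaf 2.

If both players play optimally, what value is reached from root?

n1.1 (MAX): max(1, 3) = 3
n1.2 (MAX): max(5, 6) = 6
n1 (MIN): min(3, 6) = 3
n2.1 (MAX): max(6, 2, -8, 3) = 6
n2.2 (MAX): max(-1, -9, 4) = 4
n2.3 (MAX): max(0, -3, 2) = 2
n2 (MIN): min(6, 4, 2) = 2
root (MAX): max(3, 2) = 3

3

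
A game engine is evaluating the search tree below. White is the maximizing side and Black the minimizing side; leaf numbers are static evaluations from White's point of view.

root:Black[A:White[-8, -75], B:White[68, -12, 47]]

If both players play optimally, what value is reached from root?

A (White): max(-8, -75) = -8
B (White): max(68, -12, 47) = 68
root (Black): min(-8, 68) = -8

-8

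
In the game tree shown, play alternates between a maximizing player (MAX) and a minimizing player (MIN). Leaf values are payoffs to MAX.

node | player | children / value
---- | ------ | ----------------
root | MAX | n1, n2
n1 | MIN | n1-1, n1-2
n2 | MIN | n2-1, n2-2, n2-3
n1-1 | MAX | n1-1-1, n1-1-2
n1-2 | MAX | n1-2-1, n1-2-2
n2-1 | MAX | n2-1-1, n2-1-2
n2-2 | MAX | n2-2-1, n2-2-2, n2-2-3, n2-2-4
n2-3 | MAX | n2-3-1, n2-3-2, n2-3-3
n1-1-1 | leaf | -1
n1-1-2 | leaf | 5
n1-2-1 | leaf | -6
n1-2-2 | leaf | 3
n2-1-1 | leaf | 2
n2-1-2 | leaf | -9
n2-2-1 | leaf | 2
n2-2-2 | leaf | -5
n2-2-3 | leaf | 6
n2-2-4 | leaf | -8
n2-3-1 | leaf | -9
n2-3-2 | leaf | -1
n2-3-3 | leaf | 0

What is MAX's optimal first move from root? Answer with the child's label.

n1

n1-1 (MAX): max(-1, 5) = 5
n1-2 (MAX): max(-6, 3) = 3
n1 (MIN): min(5, 3) = 3
n2-1 (MAX): max(2, -9) = 2
n2-2 (MAX): max(2, -5, 6, -8) = 6
n2-3 (MAX): max(-9, -1, 0) = 0
n2 (MIN): min(2, 6, 0) = 0
root (MAX): max(3, 0) = 3
MAX at root wants the highest of {n1=3, n2=0}, so chooses n1.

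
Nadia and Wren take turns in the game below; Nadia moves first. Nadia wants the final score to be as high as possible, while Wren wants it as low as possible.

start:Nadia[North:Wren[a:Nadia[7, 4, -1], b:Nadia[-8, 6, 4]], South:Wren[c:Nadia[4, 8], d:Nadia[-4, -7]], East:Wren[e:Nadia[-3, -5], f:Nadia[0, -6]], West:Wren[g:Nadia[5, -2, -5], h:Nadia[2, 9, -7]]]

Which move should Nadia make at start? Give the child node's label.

a (Nadia): max(7, 4, -1) = 7
b (Nadia): max(-8, 6, 4) = 6
North (Wren): min(7, 6) = 6
c (Nadia): max(4, 8) = 8
d (Nadia): max(-4, -7) = -4
South (Wren): min(8, -4) = -4
e (Nadia): max(-3, -5) = -3
f (Nadia): max(0, -6) = 0
East (Wren): min(-3, 0) = -3
g (Nadia): max(5, -2, -5) = 5
h (Nadia): max(2, 9, -7) = 9
West (Wren): min(5, 9) = 5
start (Nadia): max(6, -4, -3, 5) = 6
Nadia at start wants the highest of {North=6, South=-4, East=-3, West=5}, so chooses North.

North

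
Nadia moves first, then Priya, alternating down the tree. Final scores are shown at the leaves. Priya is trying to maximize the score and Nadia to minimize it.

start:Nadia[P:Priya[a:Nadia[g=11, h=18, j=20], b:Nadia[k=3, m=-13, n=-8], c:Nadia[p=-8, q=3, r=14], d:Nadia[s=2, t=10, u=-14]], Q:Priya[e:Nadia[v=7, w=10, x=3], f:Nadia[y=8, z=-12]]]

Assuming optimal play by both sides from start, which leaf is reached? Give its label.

x

a (Nadia): min(11, 18, 20) = 11
b (Nadia): min(3, -13, -8) = -13
c (Nadia): min(-8, 3, 14) = -8
d (Nadia): min(2, 10, -14) = -14
P (Priya): max(11, -13, -8, -14) = 11
e (Nadia): min(7, 10, 3) = 3
f (Nadia): min(8, -12) = -12
Q (Priya): max(3, -12) = 3
start (Nadia): min(11, 3) = 3
At start, Nadia picks Q (lowest: 3).
At Q, Priya picks e (highest: 3).
At e, Nadia picks x (lowest: 3).
Terminal value 3.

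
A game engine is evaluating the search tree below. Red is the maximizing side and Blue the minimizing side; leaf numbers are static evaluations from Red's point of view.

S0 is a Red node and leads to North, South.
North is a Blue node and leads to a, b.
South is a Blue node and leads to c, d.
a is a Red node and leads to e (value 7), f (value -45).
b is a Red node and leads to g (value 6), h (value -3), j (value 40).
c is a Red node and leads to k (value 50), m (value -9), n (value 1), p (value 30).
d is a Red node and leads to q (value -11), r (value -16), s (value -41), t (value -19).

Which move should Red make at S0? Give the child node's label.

North

a (Red): max(7, -45) = 7
b (Red): max(6, -3, 40) = 40
North (Blue): min(7, 40) = 7
c (Red): max(50, -9, 1, 30) = 50
d (Red): max(-11, -16, -41, -19) = -11
South (Blue): min(50, -11) = -11
S0 (Red): max(7, -11) = 7
Red at S0 wants the highest of {North=7, South=-11}, so chooses North.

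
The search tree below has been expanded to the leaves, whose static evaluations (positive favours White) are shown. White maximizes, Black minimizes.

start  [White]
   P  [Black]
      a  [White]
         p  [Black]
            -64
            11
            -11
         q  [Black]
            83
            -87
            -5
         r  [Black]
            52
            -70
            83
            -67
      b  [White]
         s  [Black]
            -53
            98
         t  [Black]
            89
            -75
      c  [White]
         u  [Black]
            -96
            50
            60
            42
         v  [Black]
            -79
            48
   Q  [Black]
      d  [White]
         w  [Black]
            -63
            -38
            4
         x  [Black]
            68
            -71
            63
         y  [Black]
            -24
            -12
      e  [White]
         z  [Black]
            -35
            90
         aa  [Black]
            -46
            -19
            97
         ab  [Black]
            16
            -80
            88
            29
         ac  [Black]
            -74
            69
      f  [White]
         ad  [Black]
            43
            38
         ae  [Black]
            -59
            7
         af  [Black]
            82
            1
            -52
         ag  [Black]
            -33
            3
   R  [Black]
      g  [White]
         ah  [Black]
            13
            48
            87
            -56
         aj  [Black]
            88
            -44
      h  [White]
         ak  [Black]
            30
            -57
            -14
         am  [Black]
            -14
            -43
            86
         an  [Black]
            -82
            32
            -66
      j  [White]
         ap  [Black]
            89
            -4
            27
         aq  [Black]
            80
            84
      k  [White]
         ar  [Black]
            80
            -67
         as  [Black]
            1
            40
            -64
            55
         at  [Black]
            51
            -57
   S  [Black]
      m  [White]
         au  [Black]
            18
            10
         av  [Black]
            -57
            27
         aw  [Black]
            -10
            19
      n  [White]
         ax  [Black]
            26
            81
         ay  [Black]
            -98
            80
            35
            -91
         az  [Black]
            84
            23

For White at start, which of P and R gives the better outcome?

R

p (Black): min(-64, 11, -11) = -64
q (Black): min(83, -87, -5) = -87
r (Black): min(52, -70, 83, -67) = -70
a (White): max(-64, -87, -70) = -64
s (Black): min(-53, 98) = -53
t (Black): min(89, -75) = -75
b (White): max(-53, -75) = -53
u (Black): min(-96, 50, 60, 42) = -96
v (Black): min(-79, 48) = -79
c (White): max(-96, -79) = -79
P (Black): min(-64, -53, -79) = -79
ah (Black): min(13, 48, 87, -56) = -56
aj (Black): min(88, -44) = -44
g (White): max(-56, -44) = -44
ak (Black): min(30, -57, -14) = -57
am (Black): min(-14, -43, 86) = -43
an (Black): min(-82, 32, -66) = -82
h (White): max(-57, -43, -82) = -43
ap (Black): min(89, -4, 27) = -4
aq (Black): min(80, 84) = 80
j (White): max(-4, 80) = 80
ar (Black): min(80, -67) = -67
as (Black): min(1, 40, -64, 55) = -64
at (Black): min(51, -57) = -57
k (White): max(-67, -64, -57) = -57
R (Black): min(-44, -43, 80, -57) = -57
White prefers the higher value; P=-79, R=-57. R is better since -57 > -79.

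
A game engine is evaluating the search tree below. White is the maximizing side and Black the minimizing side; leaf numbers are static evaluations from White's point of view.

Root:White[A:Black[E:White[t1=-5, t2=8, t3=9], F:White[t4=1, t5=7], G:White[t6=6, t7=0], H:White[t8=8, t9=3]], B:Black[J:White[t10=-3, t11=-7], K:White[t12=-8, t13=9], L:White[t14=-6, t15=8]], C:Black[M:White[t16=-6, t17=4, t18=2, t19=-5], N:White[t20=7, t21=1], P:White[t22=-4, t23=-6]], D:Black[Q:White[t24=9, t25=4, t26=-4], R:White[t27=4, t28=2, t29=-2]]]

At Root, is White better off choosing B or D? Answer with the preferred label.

D

J (White): max(-3, -7) = -3
K (White): max(-8, 9) = 9
L (White): max(-6, 8) = 8
B (Black): min(-3, 9, 8) = -3
Q (White): max(9, 4, -4) = 9
R (White): max(4, 2, -2) = 4
D (Black): min(9, 4) = 4
White prefers the higher value; B=-3, D=4. D is better since 4 > -3.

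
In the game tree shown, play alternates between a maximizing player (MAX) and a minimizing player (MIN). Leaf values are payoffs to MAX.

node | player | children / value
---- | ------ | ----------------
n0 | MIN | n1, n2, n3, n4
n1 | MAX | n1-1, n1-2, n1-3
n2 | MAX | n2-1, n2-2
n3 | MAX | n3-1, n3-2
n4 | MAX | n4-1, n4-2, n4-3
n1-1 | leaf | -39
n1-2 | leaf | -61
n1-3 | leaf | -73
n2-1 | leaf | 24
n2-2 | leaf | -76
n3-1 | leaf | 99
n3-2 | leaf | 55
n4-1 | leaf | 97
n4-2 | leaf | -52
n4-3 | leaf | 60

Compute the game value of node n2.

n2 (MAX): max(24, -76) = 24

24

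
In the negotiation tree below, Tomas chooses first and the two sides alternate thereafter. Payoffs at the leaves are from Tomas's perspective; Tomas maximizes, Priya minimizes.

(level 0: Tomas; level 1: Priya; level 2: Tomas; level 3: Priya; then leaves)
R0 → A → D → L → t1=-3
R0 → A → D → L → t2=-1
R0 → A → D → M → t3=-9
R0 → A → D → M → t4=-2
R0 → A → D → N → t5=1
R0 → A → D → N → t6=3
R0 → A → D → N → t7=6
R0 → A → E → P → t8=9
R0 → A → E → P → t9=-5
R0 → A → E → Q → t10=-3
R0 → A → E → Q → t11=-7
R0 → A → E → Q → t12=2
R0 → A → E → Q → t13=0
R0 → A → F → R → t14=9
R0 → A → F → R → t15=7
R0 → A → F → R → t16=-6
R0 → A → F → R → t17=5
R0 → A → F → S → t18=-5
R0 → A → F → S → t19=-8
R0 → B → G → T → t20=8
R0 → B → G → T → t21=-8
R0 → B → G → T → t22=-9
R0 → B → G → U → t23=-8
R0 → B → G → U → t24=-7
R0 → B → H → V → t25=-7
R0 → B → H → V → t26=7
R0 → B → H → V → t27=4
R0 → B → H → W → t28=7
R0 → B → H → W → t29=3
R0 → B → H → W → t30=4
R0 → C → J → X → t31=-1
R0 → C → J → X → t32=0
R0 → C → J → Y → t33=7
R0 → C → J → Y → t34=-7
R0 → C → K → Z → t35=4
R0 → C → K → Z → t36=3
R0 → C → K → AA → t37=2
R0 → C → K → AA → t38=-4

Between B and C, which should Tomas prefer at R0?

T (Priya): min(8, -8, -9) = -9
U (Priya): min(-8, -7) = -8
G (Tomas): max(-9, -8) = -8
V (Priya): min(-7, 7, 4) = -7
W (Priya): min(7, 3, 4) = 3
H (Tomas): max(-7, 3) = 3
B (Priya): min(-8, 3) = -8
X (Priya): min(-1, 0) = -1
Y (Priya): min(7, -7) = -7
J (Tomas): max(-1, -7) = -1
Z (Priya): min(4, 3) = 3
AA (Priya): min(2, -4) = -4
K (Tomas): max(3, -4) = 3
C (Priya): min(-1, 3) = -1
Tomas prefers the higher value; B=-8, C=-1. C is better since -1 > -8.

C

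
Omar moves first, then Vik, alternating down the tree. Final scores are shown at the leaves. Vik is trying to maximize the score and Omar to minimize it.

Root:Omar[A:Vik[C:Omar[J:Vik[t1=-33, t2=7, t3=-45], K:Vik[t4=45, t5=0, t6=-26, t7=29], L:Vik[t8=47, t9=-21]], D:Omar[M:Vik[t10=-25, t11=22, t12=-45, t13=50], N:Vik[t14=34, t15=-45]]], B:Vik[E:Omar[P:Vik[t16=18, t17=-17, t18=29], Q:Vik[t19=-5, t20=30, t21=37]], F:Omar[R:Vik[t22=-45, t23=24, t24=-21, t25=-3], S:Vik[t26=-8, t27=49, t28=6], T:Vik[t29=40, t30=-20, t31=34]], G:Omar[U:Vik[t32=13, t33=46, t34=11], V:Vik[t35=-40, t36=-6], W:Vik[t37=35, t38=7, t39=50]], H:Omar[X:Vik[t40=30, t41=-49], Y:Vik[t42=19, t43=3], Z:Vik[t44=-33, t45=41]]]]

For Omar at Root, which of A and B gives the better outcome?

B

J (Vik): max(-33, 7, -45) = 7
K (Vik): max(45, 0, -26, 29) = 45
L (Vik): max(47, -21) = 47
C (Omar): min(7, 45, 47) = 7
M (Vik): max(-25, 22, -45, 50) = 50
N (Vik): max(34, -45) = 34
D (Omar): min(50, 34) = 34
A (Vik): max(7, 34) = 34
P (Vik): max(18, -17, 29) = 29
Q (Vik): max(-5, 30, 37) = 37
E (Omar): min(29, 37) = 29
R (Vik): max(-45, 24, -21, -3) = 24
S (Vik): max(-8, 49, 6) = 49
T (Vik): max(40, -20, 34) = 40
F (Omar): min(24, 49, 40) = 24
U (Vik): max(13, 46, 11) = 46
V (Vik): max(-40, -6) = -6
W (Vik): max(35, 7, 50) = 50
G (Omar): min(46, -6, 50) = -6
X (Vik): max(30, -49) = 30
Y (Vik): max(19, 3) = 19
Z (Vik): max(-33, 41) = 41
H (Omar): min(30, 19, 41) = 19
B (Vik): max(29, 24, -6, 19) = 29
Omar prefers the lower value; A=34, B=29. B is better since 29 < 34.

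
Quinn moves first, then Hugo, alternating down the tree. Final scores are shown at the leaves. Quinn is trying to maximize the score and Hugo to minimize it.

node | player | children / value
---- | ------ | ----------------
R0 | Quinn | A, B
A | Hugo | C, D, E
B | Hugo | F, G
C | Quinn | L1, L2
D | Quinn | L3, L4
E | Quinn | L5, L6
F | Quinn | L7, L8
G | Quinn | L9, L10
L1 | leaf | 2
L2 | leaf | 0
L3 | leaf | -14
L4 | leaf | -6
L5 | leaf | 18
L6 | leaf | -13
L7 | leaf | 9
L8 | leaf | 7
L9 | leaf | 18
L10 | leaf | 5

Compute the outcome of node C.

C (Quinn): max(2, 0) = 2

2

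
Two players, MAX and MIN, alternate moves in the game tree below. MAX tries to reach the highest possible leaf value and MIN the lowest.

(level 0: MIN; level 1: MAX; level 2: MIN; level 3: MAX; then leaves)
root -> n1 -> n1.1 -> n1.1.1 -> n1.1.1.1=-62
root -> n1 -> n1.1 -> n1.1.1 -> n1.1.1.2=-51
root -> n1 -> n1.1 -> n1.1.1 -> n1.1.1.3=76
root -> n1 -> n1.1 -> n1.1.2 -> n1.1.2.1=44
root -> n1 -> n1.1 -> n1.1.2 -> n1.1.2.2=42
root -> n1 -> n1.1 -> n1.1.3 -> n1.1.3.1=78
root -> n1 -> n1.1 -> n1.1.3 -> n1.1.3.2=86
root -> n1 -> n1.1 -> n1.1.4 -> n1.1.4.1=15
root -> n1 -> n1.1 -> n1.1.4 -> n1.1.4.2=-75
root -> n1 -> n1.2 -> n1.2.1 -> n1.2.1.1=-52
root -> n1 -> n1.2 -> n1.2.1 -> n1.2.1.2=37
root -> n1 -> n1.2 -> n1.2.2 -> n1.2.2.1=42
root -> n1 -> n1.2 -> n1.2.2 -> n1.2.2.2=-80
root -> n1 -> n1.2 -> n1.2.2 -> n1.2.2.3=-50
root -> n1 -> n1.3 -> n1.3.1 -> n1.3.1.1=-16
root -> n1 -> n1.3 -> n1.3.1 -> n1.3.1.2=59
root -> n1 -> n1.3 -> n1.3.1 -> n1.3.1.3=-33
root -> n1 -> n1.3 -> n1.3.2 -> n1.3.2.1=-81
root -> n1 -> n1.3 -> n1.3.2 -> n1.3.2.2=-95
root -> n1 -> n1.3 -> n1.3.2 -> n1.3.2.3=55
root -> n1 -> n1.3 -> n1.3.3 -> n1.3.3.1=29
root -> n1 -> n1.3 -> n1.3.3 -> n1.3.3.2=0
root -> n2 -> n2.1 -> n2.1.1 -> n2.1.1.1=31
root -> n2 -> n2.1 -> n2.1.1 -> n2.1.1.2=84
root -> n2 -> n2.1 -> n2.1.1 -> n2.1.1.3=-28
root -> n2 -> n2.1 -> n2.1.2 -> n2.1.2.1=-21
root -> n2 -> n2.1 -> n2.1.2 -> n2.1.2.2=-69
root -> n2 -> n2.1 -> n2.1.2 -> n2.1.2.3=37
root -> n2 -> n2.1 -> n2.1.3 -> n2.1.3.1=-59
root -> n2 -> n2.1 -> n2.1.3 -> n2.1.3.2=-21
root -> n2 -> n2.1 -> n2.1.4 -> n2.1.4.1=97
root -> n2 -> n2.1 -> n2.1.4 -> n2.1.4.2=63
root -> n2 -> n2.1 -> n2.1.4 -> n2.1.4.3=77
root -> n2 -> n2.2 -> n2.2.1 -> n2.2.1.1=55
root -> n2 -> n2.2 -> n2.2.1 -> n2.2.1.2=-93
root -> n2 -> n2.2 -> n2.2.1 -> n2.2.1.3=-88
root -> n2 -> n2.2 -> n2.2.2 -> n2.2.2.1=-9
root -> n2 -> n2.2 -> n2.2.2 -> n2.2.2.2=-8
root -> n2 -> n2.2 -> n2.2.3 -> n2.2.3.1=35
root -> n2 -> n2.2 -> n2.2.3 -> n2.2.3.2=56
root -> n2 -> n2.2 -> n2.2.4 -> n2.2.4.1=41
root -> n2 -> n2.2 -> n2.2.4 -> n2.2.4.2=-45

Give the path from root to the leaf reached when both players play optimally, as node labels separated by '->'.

n1.1.1 (MAX): max(-62, -51, 76) = 76
n1.1.2 (MAX): max(44, 42) = 44
n1.1.3 (MAX): max(78, 86) = 86
n1.1.4 (MAX): max(15, -75) = 15
n1.1 (MIN): min(76, 44, 86, 15) = 15
n1.2.1 (MAX): max(-52, 37) = 37
n1.2.2 (MAX): max(42, -80, -50) = 42
n1.2 (MIN): min(37, 42) = 37
n1.3.1 (MAX): max(-16, 59, -33) = 59
n1.3.2 (MAX): max(-81, -95, 55) = 55
n1.3.3 (MAX): max(29, 0) = 29
n1.3 (MIN): min(59, 55, 29) = 29
n1 (MAX): max(15, 37, 29) = 37
n2.1.1 (MAX): max(31, 84, -28) = 84
n2.1.2 (MAX): max(-21, -69, 37) = 37
n2.1.3 (MAX): max(-59, -21) = -21
n2.1.4 (MAX): max(97, 63, 77) = 97
n2.1 (MIN): min(84, 37, -21, 97) = -21
n2.2.1 (MAX): max(55, -93, -88) = 55
n2.2.2 (MAX): max(-9, -8) = -8
n2.2.3 (MAX): max(35, 56) = 56
n2.2.4 (MAX): max(41, -45) = 41
n2.2 (MIN): min(55, -8, 56, 41) = -8
n2 (MAX): max(-21, -8) = -8
root (MIN): min(37, -8) = -8
At root, MIN picks n2 (lowest: -8).
At n2, MAX picks n2.2 (highest: -8).
At n2.2, MIN picks n2.2.2 (lowest: -8).
At n2.2.2, MAX picks n2.2.2.2 (highest: -8).
Terminal value -8.

root -> n2 -> n2.2 -> n2.2.2 -> n2.2.2.2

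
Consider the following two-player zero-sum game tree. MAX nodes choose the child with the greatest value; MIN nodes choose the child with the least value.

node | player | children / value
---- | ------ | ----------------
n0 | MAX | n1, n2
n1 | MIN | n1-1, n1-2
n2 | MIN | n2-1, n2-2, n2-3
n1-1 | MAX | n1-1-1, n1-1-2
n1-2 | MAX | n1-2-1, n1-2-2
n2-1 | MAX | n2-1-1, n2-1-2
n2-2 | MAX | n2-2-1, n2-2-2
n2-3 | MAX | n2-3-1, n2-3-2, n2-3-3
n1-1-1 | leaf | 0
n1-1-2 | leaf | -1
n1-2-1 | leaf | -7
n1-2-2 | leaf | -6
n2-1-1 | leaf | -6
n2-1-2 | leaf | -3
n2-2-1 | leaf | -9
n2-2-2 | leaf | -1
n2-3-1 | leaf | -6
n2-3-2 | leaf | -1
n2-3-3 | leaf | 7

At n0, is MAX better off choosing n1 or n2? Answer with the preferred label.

n1-1 (MAX): max(0, -1) = 0
n1-2 (MAX): max(-7, -6) = -6
n1 (MIN): min(0, -6) = -6
n2-1 (MAX): max(-6, -3) = -3
n2-2 (MAX): max(-9, -1) = -1
n2-3 (MAX): max(-6, -1, 7) = 7
n2 (MIN): min(-3, -1, 7) = -3
MAX prefers the higher value; n1=-6, n2=-3. n2 is better since -3 > -6.

n2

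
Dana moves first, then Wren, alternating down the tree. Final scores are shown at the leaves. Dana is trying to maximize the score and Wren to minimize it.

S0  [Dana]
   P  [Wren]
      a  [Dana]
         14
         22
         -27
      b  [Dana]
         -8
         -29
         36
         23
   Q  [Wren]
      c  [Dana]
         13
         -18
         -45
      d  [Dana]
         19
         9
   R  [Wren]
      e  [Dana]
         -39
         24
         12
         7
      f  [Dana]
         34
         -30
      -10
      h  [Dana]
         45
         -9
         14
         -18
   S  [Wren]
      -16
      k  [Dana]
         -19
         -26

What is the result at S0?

a (Dana): max(14, 22, -27) = 22
b (Dana): max(-8, -29, 36, 23) = 36
P (Wren): min(22, 36) = 22
c (Dana): max(13, -18, -45) = 13
d (Dana): max(19, 9) = 19
Q (Wren): min(13, 19) = 13
e (Dana): max(-39, 24, 12, 7) = 24
f (Dana): max(34, -30) = 34
h (Dana): max(45, -9, 14, -18) = 45
R (Wren): min(24, 34, -10, 45) = -10
k (Dana): max(-19, -26) = -19
S (Wren): min(-16, -19) = -19
S0 (Dana): max(22, 13, -10, -19) = 22

22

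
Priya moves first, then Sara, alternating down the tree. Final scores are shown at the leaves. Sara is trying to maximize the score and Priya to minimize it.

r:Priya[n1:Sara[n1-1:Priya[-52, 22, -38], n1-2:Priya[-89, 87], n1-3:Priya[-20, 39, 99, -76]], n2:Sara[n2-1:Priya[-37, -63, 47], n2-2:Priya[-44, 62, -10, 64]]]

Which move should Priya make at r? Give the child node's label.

n1-1 (Priya): min(-52, 22, -38) = -52
n1-2 (Priya): min(-89, 87) = -89
n1-3 (Priya): min(-20, 39, 99, -76) = -76
n1 (Sara): max(-52, -89, -76) = -52
n2-1 (Priya): min(-37, -63, 47) = -63
n2-2 (Priya): min(-44, 62, -10, 64) = -44
n2 (Sara): max(-63, -44) = -44
r (Priya): min(-52, -44) = -52
Priya at r wants the lowest of {n1=-52, n2=-44}, so chooses n1.

n1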